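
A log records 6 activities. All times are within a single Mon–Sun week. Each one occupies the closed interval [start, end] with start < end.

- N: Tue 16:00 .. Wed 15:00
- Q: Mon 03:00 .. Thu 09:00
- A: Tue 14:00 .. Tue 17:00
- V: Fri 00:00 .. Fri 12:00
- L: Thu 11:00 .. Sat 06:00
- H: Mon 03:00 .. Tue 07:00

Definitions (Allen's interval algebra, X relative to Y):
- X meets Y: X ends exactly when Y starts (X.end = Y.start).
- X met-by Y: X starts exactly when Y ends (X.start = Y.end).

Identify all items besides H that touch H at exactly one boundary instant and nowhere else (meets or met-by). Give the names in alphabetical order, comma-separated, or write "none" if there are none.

none

Target H = [Mon 03:00, Tue 07:00].
A [Tue 14:00, Tue 17:00] → after → no.
L [Thu 11:00, Sat 06:00] → after → no.
N [Tue 16:00, Wed 15:00] → after → no.
Q [Mon 03:00, Thu 09:00] → started-by → no.
V [Fri 00:00, Fri 12:00] → after → no.
Result: none.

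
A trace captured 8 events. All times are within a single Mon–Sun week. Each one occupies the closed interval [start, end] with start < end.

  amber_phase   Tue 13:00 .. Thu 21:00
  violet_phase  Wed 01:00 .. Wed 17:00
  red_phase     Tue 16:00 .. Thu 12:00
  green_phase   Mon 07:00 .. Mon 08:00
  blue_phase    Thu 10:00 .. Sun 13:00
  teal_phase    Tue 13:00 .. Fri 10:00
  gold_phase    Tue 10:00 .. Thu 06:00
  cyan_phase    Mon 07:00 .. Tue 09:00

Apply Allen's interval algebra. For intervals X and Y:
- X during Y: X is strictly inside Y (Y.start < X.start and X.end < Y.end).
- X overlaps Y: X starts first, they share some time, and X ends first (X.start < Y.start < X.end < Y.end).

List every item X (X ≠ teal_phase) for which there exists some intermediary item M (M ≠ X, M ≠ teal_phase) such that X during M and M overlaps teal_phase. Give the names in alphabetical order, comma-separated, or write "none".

Target teal_phase = [Tue 13:00, Fri 10:00].
Intermediaries M with M overlaps teal_phase: gold_phase.
Via gold_phase — items with X during gold_phase: violet_phase.
Union: violet_phase.

violet_phase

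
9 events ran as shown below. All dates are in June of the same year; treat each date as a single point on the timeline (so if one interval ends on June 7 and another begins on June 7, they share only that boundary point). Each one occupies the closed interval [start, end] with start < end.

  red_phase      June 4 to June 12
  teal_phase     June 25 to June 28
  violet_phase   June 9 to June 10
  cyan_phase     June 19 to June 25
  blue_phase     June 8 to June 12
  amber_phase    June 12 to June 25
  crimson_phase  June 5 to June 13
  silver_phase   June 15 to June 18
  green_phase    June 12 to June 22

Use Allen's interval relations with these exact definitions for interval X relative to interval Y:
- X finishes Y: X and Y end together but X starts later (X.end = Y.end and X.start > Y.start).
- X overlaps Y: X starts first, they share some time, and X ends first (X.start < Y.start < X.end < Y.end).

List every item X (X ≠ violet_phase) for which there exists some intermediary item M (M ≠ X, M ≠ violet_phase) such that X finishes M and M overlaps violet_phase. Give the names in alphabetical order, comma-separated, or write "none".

Target violet_phase = [June 9, June 10].
Intermediaries M with M overlaps violet_phase: none.
Union: none.

none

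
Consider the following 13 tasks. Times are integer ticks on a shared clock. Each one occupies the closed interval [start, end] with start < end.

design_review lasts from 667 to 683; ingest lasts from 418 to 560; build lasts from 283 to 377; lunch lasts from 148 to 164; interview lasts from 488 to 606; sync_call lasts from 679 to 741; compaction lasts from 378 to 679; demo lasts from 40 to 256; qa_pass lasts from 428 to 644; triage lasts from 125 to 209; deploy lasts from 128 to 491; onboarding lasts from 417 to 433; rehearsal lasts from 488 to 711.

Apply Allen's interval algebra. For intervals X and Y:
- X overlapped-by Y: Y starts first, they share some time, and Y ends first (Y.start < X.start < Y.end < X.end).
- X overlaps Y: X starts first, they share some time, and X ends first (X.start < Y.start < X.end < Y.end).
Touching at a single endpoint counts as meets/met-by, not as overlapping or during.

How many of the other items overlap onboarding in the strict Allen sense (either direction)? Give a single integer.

Target onboarding = [417, 433].
build [283, 377] → before → no.
compaction [378, 679] → contains → no.
demo [40, 256] → before → no.
deploy [128, 491] → contains → no.
design_review [667, 683] → after → no.
ingest [418, 560] → overlapped-by → counts.
interview [488, 606] → after → no.
lunch [148, 164] → before → no.
qa_pass [428, 644] → overlapped-by → counts.
rehearsal [488, 711] → after → no.
sync_call [679, 741] → after → no.
triage [125, 209] → before → no.
Total: 2.

2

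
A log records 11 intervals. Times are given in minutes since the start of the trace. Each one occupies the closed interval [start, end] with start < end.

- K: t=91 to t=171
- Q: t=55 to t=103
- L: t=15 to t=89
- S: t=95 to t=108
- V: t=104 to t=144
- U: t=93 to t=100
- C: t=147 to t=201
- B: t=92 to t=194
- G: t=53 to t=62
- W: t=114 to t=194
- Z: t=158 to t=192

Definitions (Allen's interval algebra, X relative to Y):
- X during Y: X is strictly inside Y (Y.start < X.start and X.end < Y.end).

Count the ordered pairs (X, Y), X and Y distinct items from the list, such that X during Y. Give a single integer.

11

Checking all 110 ordered pairs for relation 'during'; matching pairs in alphabetical order:
(G, L): G during L ✓
(S, B): S during B ✓
(S, K): S during K ✓
(U, B): U during B ✓
(U, K): U during K ✓
(U, Q): U during Q ✓
(V, B): V during B ✓
(V, K): V during K ✓
(Z, B): Z during B ✓
(Z, C): Z during C ✓
(Z, W): Z during W ✓
Count: 11.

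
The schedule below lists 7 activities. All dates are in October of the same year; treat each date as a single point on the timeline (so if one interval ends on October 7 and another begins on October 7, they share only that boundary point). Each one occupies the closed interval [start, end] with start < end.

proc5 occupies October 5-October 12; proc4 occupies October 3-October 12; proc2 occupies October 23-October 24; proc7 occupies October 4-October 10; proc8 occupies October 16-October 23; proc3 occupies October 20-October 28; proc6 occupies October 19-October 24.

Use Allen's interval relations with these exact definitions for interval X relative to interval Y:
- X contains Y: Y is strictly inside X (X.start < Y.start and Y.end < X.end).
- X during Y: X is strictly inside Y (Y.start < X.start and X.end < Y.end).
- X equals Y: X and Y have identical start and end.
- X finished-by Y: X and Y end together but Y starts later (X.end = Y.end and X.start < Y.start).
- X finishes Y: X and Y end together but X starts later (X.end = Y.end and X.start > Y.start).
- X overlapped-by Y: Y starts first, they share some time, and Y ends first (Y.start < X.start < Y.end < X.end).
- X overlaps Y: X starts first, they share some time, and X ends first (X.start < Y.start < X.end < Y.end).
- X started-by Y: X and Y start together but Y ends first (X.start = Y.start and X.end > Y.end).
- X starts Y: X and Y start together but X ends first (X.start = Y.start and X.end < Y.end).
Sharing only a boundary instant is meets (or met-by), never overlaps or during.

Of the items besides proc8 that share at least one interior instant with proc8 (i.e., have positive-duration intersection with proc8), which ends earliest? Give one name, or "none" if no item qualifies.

proc6

Target proc8 = [October 16, October 23].
proc2 [October 23, October 24] → met-by → excluded.
proc3 [October 20, October 28] → overlapped-by → candidate.
proc4 [October 3, October 12] → before → excluded.
proc5 [October 5, October 12] → before → excluded.
proc6 [October 19, October 24] → overlapped-by → candidate.
proc7 [October 4, October 10] → before → excluded.
Among candidates, earliest end is October 24 → proc6.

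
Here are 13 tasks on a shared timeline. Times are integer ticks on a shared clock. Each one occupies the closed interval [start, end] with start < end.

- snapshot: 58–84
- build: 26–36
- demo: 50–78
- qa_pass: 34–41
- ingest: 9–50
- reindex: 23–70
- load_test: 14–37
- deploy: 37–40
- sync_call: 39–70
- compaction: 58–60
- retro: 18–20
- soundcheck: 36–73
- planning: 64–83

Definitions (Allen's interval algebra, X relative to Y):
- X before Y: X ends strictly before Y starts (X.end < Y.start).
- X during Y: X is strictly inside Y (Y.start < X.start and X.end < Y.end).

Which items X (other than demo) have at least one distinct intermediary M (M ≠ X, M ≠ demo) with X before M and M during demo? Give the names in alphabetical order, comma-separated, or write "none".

build, deploy, ingest, load_test, qa_pass, retro

Target demo = [50, 78].
Intermediaries M with M during demo: compaction.
Via compaction — items with X before compaction: build, deploy, ingest, load_test, qa_pass, retro.
Union: build, deploy, ingest, load_test, qa_pass, retro.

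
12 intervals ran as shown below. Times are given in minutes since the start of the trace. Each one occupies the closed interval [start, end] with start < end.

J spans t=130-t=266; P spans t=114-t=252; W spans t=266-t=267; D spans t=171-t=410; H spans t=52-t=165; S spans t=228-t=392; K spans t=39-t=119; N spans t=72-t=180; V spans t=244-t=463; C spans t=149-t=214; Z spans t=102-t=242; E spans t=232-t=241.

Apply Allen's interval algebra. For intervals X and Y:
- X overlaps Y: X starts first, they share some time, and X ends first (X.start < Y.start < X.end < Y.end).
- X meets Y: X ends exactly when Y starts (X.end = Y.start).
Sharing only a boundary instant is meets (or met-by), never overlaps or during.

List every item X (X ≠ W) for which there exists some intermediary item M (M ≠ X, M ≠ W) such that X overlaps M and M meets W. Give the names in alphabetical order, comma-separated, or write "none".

H, N, P, Z

Target W = [t=266, t=267].
Intermediaries M with M meets W: J.
Via J — items with X overlaps J: H, N, P, Z.
Union: H, N, P, Z.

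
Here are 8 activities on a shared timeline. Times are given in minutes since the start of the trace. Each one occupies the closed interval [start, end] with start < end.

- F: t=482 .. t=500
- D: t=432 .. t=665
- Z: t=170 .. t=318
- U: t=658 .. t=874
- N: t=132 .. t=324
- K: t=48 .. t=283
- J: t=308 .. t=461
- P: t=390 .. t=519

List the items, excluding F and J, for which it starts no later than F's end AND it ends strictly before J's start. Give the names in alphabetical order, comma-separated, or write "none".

K

Conditions: its start is no later than F's end (X.start <= t=500) AND its end is strictly before J's start (X.end < t=308).
D: start t=432 <= t=500? ✓; end t=665 < t=308? ✗ → no.
K: start t=48 <= t=500? ✓; end t=283 < t=308? ✓ → yes.
N: start t=132 <= t=500? ✓; end t=324 < t=308? ✗ → no.
P: start t=390 <= t=500? ✓; end t=519 < t=308? ✗ → no.
U: start t=658 <= t=500? ✗; end t=874 < t=308? ✗ → no.
Z: start t=170 <= t=500? ✓; end t=318 < t=308? ✗ → no.
Result: K.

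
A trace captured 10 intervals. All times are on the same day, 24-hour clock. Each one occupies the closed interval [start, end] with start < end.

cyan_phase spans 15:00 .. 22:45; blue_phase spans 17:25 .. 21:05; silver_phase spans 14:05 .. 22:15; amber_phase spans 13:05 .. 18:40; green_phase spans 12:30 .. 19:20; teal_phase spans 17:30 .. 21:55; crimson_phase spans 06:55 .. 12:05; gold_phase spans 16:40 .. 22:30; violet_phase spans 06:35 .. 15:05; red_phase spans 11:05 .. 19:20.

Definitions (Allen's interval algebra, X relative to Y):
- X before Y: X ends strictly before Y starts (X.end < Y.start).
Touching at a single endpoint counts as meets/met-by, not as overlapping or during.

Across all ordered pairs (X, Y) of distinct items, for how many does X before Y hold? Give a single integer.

Checking all 90 ordered pairs for relation 'before'; matching pairs in alphabetical order:
(crimson_phase, amber_phase): crimson_phase before amber_phase ✓
(crimson_phase, blue_phase): crimson_phase before blue_phase ✓
(crimson_phase, cyan_phase): crimson_phase before cyan_phase ✓
(crimson_phase, gold_phase): crimson_phase before gold_phase ✓
(crimson_phase, green_phase): crimson_phase before green_phase ✓
(crimson_phase, silver_phase): crimson_phase before silver_phase ✓
(crimson_phase, teal_phase): crimson_phase before teal_phase ✓
(violet_phase, blue_phase): violet_phase before blue_phase ✓
(violet_phase, gold_phase): violet_phase before gold_phase ✓
(violet_phase, teal_phase): violet_phase before teal_phase ✓
Count: 10.

10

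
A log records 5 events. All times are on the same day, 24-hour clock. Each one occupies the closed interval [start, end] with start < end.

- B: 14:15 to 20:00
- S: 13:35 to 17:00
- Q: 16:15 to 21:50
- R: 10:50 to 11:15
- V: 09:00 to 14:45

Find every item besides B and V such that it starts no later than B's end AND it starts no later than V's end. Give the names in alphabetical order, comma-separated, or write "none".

Conditions: its start is no later than B's end (X.start <= 20:00) AND its start is no later than V's end (X.start <= 14:45).
Q: start 16:15 <= 20:00? ✓; start 16:15 <= 14:45? ✗ → no.
R: start 10:50 <= 20:00? ✓; start 10:50 <= 14:45? ✓ → yes.
S: start 13:35 <= 20:00? ✓; start 13:35 <= 14:45? ✓ → yes.
Result: R, S.

R, S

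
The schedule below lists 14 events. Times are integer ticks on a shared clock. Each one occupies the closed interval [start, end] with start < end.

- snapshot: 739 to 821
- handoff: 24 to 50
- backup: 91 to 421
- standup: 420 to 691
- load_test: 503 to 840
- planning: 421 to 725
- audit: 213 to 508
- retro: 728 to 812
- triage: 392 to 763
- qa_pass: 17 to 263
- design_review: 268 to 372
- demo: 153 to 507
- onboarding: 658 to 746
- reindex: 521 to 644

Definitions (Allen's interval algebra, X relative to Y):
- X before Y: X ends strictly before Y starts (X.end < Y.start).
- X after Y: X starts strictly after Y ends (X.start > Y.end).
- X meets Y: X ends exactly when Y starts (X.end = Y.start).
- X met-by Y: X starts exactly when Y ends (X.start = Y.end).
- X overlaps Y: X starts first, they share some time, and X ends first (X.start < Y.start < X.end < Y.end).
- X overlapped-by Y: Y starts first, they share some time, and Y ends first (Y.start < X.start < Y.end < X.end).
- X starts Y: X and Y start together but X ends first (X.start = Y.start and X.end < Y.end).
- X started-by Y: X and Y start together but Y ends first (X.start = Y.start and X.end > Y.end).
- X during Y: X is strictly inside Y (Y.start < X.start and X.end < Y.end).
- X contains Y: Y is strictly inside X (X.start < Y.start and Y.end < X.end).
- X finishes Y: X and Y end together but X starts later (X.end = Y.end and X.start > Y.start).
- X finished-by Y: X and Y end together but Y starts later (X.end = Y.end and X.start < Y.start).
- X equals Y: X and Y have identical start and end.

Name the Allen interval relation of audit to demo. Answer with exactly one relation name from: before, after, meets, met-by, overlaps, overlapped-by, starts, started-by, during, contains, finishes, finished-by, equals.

audit = [213, 508]; demo = [153, 507].
Compare endpoints: audit.start > demo.start, audit.start < demo.end, audit.end > demo.start, audit.end > demo.end.
That pattern is 'overlapped-by'.

overlapped-by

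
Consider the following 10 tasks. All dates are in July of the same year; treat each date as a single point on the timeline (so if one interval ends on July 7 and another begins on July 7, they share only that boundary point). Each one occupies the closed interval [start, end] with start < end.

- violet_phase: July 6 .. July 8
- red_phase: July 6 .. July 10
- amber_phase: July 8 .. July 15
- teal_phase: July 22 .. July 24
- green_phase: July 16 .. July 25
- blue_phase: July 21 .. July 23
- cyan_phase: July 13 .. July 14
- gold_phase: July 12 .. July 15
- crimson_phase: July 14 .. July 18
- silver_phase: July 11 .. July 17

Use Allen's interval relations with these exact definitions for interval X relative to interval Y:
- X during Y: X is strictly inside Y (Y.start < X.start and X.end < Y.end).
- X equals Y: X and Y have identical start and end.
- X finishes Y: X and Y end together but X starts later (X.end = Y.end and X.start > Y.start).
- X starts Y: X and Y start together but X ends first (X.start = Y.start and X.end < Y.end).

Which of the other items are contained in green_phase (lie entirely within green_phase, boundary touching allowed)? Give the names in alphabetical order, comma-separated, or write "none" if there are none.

Target green_phase = [July 16, July 25].
amber_phase [July 8, July 15] → before → no.
blue_phase [July 21, July 23] → during → yes.
crimson_phase [July 14, July 18] → overlaps → no.
cyan_phase [July 13, July 14] → before → no.
gold_phase [July 12, July 15] → before → no.
red_phase [July 6, July 10] → before → no.
silver_phase [July 11, July 17] → overlaps → no.
teal_phase [July 22, July 24] → during → yes.
violet_phase [July 6, July 8] → before → no.
Result: blue_phase, teal_phase.

blue_phase, teal_phase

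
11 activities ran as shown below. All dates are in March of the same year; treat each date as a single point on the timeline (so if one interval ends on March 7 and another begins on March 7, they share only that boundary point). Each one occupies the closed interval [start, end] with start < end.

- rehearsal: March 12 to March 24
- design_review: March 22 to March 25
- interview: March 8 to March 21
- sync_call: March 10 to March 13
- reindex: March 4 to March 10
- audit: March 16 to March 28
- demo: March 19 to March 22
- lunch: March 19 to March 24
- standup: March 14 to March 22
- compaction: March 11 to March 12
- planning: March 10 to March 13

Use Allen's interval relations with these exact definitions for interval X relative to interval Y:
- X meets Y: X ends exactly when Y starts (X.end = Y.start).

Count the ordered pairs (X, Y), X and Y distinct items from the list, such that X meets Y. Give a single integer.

5

Checking all 110 ordered pairs for relation 'meets'; matching pairs in alphabetical order:
(compaction, rehearsal): compaction meets rehearsal ✓
(demo, design_review): demo meets design_review ✓
(reindex, planning): reindex meets planning ✓
(reindex, sync_call): reindex meets sync_call ✓
(standup, design_review): standup meets design_review ✓
Count: 5.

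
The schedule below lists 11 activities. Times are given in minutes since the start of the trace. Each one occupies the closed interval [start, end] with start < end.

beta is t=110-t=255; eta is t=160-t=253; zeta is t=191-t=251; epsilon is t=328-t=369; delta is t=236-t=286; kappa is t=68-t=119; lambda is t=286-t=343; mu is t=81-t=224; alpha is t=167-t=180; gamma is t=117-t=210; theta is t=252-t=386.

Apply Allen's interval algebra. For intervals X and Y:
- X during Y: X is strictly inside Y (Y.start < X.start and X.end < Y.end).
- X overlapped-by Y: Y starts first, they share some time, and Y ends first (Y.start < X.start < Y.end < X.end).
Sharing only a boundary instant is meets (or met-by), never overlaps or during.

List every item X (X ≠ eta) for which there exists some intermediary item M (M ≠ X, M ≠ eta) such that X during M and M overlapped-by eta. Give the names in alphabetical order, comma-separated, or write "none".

Target eta = [t=160, t=253].
Intermediaries M with M overlapped-by eta: delta, theta.
Via delta — items with X during delta: none.
Via theta — items with X during theta: epsilon, lambda.
Union: epsilon, lambda.

epsilon, lambda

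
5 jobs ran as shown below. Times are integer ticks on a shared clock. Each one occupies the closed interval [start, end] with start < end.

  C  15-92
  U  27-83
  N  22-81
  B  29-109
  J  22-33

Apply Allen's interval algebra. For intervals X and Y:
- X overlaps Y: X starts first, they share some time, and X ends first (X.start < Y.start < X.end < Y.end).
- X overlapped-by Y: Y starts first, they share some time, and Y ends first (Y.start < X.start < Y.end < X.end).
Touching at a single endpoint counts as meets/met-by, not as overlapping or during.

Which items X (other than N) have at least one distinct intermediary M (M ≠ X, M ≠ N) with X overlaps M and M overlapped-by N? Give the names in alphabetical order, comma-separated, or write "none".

C, J, U

Target N = [22, 81].
Intermediaries M with M overlapped-by N: B, U.
Via B — items with X overlaps B: C, J, U.
Via U — items with X overlaps U: J.
Union: C, J, U.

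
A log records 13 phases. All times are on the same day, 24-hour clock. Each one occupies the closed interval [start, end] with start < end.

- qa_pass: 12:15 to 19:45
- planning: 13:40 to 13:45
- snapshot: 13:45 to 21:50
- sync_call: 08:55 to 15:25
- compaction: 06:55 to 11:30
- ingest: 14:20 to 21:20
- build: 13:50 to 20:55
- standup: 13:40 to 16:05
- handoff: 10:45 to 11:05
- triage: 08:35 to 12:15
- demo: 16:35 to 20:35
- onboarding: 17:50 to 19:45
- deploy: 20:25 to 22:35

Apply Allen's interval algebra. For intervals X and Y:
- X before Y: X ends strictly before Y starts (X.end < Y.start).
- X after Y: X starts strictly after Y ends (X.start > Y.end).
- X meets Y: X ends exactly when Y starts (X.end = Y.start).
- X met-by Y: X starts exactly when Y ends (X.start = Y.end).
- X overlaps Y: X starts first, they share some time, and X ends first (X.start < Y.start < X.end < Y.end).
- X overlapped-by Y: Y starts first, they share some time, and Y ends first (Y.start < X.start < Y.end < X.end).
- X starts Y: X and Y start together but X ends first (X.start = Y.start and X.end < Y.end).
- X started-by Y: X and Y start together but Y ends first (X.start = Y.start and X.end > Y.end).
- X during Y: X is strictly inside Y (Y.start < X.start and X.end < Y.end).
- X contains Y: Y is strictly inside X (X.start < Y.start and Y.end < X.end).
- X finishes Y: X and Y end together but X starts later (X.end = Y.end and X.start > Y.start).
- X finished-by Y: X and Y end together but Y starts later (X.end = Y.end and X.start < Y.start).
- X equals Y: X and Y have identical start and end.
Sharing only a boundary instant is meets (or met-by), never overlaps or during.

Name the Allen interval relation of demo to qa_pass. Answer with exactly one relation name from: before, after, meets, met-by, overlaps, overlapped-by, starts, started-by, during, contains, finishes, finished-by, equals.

demo = [16:35, 20:35]; qa_pass = [12:15, 19:45].
Compare endpoints: demo.start > qa_pass.start, demo.start < qa_pass.end, demo.end > qa_pass.start, demo.end > qa_pass.end.
That pattern is 'overlapped-by'.

overlapped-by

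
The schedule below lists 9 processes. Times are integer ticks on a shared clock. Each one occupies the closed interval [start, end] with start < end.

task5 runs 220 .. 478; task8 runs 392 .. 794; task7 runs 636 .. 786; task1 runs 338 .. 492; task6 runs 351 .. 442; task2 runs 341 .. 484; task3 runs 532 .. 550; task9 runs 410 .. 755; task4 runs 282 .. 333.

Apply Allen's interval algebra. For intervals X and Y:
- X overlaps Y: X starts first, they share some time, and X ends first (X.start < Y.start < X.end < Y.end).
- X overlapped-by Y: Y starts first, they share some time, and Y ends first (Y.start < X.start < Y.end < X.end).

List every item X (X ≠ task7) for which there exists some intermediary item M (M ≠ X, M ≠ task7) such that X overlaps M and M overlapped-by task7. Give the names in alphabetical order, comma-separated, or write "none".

Target task7 = [636, 786].
Intermediaries M with M overlapped-by task7: none.
Union: none.

none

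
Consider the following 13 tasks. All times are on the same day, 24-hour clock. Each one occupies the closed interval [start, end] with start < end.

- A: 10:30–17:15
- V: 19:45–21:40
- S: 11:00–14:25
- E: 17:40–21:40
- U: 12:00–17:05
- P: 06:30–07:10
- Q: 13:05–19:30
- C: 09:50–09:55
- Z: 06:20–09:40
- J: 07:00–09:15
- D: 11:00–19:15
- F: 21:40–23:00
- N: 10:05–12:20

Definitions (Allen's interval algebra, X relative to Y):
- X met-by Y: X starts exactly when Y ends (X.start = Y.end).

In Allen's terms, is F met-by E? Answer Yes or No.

F = [21:40, 23:00], E = [17:40, 21:40].
Actual relation of F to E: met-by.
Asked whether 'met-by' holds → Yes.

Yes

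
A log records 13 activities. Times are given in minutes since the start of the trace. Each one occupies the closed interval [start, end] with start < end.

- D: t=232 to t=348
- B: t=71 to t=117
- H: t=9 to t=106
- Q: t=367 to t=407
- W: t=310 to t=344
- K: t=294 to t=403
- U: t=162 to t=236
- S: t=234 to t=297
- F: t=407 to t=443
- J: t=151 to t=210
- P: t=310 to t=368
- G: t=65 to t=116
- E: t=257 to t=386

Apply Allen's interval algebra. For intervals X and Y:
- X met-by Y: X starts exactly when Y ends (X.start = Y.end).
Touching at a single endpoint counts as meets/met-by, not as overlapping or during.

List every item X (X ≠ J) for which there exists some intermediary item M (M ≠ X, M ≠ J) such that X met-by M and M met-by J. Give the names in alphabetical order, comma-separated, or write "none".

none

Target J = [t=151, t=210].
Intermediaries M with M met-by J: none.
Union: none.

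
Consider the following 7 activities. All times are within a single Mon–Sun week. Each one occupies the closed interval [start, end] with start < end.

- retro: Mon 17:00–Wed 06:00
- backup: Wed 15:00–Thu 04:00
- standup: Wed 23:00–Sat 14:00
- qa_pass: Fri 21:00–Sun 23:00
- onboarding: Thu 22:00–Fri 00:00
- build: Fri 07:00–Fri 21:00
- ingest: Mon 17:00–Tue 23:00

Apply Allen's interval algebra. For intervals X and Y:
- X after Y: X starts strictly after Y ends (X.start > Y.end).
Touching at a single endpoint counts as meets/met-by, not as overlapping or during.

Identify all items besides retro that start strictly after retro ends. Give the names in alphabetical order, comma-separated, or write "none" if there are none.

Target retro = [Mon 17:00, Wed 06:00].
backup [Wed 15:00, Thu 04:00] → after → yes.
build [Fri 07:00, Fri 21:00] → after → yes.
ingest [Mon 17:00, Tue 23:00] → starts → no.
onboarding [Thu 22:00, Fri 00:00] → after → yes.
qa_pass [Fri 21:00, Sun 23:00] → after → yes.
standup [Wed 23:00, Sat 14:00] → after → yes.
Result: backup, build, onboarding, qa_pass, standup.

backup, build, onboarding, qa_pass, standup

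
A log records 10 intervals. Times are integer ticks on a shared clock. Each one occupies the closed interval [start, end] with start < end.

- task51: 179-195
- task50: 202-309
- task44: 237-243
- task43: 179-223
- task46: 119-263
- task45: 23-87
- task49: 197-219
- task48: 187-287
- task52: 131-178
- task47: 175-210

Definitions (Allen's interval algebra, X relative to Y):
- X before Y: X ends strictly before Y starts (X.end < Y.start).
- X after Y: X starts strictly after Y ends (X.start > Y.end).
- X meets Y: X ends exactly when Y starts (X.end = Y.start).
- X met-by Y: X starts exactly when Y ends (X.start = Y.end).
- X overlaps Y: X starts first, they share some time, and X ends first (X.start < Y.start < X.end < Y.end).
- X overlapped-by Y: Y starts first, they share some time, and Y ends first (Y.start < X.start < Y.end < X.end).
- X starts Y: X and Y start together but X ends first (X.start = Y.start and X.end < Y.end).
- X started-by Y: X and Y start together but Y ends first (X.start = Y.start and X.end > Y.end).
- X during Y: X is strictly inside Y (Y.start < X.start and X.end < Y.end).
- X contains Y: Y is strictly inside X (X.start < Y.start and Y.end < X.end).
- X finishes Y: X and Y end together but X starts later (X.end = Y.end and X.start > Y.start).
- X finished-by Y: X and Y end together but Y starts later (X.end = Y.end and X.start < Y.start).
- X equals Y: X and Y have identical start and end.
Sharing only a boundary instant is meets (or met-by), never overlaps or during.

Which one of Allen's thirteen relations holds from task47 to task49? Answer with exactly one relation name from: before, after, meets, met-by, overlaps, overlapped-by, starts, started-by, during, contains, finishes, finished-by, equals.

overlaps

task47 = [175, 210]; task49 = [197, 219].
Compare endpoints: task47.start < task49.start, task47.start < task49.end, task47.end > task49.start, task47.end < task49.end.
That pattern is 'overlaps'.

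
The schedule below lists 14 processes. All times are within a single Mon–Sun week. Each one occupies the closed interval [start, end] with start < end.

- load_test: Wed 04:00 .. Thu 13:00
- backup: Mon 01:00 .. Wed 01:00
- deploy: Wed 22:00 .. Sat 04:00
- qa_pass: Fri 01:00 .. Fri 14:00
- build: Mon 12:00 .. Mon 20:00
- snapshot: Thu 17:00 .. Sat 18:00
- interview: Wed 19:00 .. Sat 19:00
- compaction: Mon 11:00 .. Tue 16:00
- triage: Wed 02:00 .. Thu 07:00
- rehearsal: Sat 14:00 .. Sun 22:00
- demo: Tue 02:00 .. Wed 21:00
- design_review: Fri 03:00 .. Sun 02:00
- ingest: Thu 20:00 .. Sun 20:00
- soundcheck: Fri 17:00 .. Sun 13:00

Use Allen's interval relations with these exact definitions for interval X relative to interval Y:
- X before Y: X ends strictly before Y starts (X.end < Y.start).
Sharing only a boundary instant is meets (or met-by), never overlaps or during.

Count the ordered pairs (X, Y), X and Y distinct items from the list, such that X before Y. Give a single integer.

Checking all 182 ordered pairs for relation 'before'; matching pairs in alphabetical order:
(backup, deploy): backup before deploy ✓
(backup, design_review): backup before design_review ✓
(backup, ingest): backup before ingest ✓
(backup, interview): backup before interview ✓
(backup, load_test): backup before load_test ✓
(backup, qa_pass): backup before qa_pass ✓
(backup, rehearsal): backup before rehearsal ✓
(backup, snapshot): backup before snapshot ✓
(backup, soundcheck): backup before soundcheck ✓
(backup, triage): backup before triage ✓
(build, demo): build before demo ✓
(build, deploy): build before deploy ✓
(build, design_review): build before design_review ✓
(build, ingest): build before ingest ✓
(build, interview): build before interview ✓
(build, load_test): build before load_test ✓
(build, qa_pass): build before qa_pass ✓
(build, rehearsal): build before rehearsal ✓
(build, snapshot): build before snapshot ✓
(build, soundcheck): build before soundcheck ✓
(build, triage): build before triage ✓
(compaction, deploy): compaction before deploy ✓
(compaction, design_review): compaction before design_review ✓
(compaction, ingest): compaction before ingest ✓
... plus 29 further pairs not listed.
Count: 53.

53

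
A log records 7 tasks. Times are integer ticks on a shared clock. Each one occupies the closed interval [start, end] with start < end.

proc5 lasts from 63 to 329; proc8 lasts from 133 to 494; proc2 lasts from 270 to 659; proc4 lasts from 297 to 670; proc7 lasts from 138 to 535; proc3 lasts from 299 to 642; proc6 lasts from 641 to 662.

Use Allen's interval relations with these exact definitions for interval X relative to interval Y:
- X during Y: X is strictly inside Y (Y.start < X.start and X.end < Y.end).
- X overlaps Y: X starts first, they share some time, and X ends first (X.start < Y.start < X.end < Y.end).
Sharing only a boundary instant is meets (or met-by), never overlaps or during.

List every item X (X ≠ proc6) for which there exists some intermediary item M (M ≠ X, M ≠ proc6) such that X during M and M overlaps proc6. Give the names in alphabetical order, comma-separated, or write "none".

Target proc6 = [641, 662].
Intermediaries M with M overlaps proc6: proc2, proc3.
Via proc2 — items with X during proc2: proc3.
Via proc3 — items with X during proc3: none.
Union: proc3.

proc3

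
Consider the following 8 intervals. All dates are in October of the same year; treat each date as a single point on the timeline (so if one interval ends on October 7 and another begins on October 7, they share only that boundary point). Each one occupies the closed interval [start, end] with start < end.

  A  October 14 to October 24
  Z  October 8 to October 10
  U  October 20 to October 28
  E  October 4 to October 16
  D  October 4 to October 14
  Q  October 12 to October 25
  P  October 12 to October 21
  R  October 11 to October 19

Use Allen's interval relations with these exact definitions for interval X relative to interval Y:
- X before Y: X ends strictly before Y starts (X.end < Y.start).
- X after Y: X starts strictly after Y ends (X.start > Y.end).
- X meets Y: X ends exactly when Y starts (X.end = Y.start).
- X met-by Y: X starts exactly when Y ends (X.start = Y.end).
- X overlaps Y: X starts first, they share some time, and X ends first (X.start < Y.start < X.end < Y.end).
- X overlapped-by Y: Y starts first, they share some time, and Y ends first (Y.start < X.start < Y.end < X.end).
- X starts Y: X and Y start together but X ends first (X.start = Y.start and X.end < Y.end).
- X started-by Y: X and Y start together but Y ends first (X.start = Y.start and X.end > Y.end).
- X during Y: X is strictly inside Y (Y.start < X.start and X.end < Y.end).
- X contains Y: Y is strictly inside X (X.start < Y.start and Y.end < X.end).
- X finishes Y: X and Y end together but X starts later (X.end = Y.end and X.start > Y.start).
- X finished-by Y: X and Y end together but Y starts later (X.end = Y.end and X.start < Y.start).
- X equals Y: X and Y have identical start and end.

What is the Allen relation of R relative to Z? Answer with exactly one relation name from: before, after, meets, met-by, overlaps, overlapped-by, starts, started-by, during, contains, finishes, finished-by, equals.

after

R = [October 11, October 19]; Z = [October 8, October 10].
Compare endpoints: R.start > Z.start, R.start > Z.end, R.end > Z.start, R.end > Z.end.
That pattern is 'after'.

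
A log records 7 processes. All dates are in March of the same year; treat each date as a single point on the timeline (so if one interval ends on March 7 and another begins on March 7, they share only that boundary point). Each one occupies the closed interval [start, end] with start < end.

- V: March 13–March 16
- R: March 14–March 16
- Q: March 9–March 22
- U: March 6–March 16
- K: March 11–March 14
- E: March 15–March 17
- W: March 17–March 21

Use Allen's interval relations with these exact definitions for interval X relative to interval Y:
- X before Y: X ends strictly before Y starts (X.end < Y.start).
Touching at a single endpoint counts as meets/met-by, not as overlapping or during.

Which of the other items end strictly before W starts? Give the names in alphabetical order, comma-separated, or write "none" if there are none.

K, R, U, V

Target W = [March 17, March 21].
E [March 15, March 17] → meets → no.
K [March 11, March 14] → before → yes.
Q [March 9, March 22] → contains → no.
R [March 14, March 16] → before → yes.
U [March 6, March 16] → before → yes.
V [March 13, March 16] → before → yes.
Result: K, R, U, V.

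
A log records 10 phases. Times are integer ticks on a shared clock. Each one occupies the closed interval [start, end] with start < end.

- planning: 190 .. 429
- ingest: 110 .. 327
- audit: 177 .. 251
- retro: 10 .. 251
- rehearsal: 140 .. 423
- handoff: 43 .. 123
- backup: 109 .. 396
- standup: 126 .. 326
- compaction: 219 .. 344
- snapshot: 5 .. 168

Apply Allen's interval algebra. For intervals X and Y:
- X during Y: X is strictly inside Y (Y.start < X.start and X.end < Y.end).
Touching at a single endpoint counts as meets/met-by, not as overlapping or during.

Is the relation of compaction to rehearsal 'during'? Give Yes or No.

compaction = [219, 344], rehearsal = [140, 423].
Actual relation of compaction to rehearsal: during.
Asked whether 'during' holds → Yes.

Yes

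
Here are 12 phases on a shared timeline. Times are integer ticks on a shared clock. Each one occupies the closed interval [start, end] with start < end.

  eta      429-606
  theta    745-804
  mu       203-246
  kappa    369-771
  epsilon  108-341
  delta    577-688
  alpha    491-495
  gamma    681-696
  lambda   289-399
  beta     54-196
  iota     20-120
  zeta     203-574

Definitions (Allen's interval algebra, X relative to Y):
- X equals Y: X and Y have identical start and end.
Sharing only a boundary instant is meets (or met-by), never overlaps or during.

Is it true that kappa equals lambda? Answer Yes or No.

No

kappa = [369, 771], lambda = [289, 399].
Actual relation of kappa to lambda: overlapped-by.
Asked whether 'equals' holds → No.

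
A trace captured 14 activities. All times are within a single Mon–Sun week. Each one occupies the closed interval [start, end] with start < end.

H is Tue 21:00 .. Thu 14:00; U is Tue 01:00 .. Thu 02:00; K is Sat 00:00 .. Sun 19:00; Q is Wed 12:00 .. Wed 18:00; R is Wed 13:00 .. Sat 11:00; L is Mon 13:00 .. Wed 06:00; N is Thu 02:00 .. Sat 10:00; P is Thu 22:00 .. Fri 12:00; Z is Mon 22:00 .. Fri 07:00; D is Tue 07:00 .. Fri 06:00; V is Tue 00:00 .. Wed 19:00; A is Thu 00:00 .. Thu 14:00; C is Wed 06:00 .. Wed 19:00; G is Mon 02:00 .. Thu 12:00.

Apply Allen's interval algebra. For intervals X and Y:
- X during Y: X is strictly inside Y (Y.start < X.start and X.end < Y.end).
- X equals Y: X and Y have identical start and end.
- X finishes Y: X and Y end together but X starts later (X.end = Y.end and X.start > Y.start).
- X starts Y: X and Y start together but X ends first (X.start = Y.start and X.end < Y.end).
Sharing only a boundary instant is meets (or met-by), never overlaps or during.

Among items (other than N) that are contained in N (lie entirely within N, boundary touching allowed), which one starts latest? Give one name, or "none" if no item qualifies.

P

Target N = [Thu 02:00, Sat 10:00].
A [Thu 00:00, Thu 14:00] → overlaps → excluded.
C [Wed 06:00, Wed 19:00] → before → excluded.
D [Tue 07:00, Fri 06:00] → overlaps → excluded.
G [Mon 02:00, Thu 12:00] → overlaps → excluded.
H [Tue 21:00, Thu 14:00] → overlaps → excluded.
K [Sat 00:00, Sun 19:00] → overlapped-by → excluded.
L [Mon 13:00, Wed 06:00] → before → excluded.
P [Thu 22:00, Fri 12:00] → during → candidate.
Q [Wed 12:00, Wed 18:00] → before → excluded.
R [Wed 13:00, Sat 11:00] → contains → excluded.
U [Tue 01:00, Thu 02:00] → meets → excluded.
V [Tue 00:00, Wed 19:00] → before → excluded.
Z [Mon 22:00, Fri 07:00] → overlaps → excluded.
Among candidates, latest start is Thu 22:00 → P.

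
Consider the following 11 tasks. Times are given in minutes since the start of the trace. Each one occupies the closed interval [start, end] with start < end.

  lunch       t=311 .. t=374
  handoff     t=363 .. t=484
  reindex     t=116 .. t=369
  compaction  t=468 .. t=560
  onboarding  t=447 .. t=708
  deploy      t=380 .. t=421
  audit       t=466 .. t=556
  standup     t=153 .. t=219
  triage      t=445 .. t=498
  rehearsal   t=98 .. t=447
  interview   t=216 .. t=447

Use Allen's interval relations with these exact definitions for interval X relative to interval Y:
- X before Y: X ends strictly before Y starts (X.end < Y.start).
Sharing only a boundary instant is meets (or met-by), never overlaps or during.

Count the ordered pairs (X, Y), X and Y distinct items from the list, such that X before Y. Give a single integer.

Checking all 110 ordered pairs for relation 'before'; matching pairs in alphabetical order:
(deploy, audit): deploy before audit ✓
(deploy, compaction): deploy before compaction ✓
(deploy, onboarding): deploy before onboarding ✓
(deploy, triage): deploy before triage ✓
(interview, audit): interview before audit ✓
(interview, compaction): interview before compaction ✓
(lunch, audit): lunch before audit ✓
(lunch, compaction): lunch before compaction ✓
(lunch, deploy): lunch before deploy ✓
(lunch, onboarding): lunch before onboarding ✓
(lunch, triage): lunch before triage ✓
(rehearsal, audit): rehearsal before audit ✓
(rehearsal, compaction): rehearsal before compaction ✓
(reindex, audit): reindex before audit ✓
(reindex, compaction): reindex before compaction ✓
(reindex, deploy): reindex before deploy ✓
(reindex, onboarding): reindex before onboarding ✓
(reindex, triage): reindex before triage ✓
(standup, audit): standup before audit ✓
(standup, compaction): standup before compaction ✓
(standup, deploy): standup before deploy ✓
(standup, handoff): standup before handoff ✓
(standup, lunch): standup before lunch ✓
(standup, onboarding): standup before onboarding ✓
... plus 1 further pairs not listed.
Count: 25.

25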